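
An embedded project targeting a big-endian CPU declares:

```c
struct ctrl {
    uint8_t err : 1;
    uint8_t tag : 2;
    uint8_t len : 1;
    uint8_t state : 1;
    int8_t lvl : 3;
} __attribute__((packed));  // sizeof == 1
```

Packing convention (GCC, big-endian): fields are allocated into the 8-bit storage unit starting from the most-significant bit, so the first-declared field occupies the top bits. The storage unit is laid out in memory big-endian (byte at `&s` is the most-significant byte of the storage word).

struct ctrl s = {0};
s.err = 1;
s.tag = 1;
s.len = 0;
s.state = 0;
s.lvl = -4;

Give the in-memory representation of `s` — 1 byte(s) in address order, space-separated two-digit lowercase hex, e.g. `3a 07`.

err (1b) val=1 bits=0x1 at bit 7: 0x80
tag (2b) val=1 bits=0x1 at bit 5: 0xa0
len (1b) val=0 bits=0x0 at bit 4: 0xa0
state (1b) val=0 bits=0x0 at bit 3: 0xa0
lvl (3b) val=-4 bits=0x4 at bit 0: 0xa4
word = 0xa4 → big-endian bytes:
  [0]=0xa4

a4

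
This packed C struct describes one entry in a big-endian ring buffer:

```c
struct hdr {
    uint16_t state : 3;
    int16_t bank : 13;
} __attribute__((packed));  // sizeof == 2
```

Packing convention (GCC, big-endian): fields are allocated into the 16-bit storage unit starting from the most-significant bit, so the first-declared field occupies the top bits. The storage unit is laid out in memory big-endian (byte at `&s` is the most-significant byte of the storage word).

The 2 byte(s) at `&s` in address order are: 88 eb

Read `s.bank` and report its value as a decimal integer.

[0]=0x88 [1]=0xeb (big-endian) → word 0x88eb
state [13+:3] = (word>>13) & 0x7 = 4
bank [0+:13] = (word>>0) & 0x1fff = 2283  ←
bank signed 13b, MSB=0: value = 2283

2283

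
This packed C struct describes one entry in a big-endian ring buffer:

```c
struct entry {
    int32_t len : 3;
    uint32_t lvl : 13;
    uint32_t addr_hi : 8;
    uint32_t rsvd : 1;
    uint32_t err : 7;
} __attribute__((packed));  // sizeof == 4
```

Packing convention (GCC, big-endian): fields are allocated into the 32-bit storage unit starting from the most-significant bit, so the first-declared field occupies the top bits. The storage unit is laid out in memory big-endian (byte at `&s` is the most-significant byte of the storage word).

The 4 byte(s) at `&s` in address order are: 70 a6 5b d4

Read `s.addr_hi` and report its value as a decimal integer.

91

[0]=0x70 [1]=0xa6 [2]=0x5b [3]=0xd4 (big-endian) → word 0x70a65bd4
len:3 @ bit 29 → (0x70a65bd4>>29)&0x7 = 0x3
lvl:13 @ bit 16 → (0x70a65bd4>>16)&0x1fff = 0x10a6
addr_hi:8 @ bit 8 → (0x70a65bd4>>8)&0xff = 0x5b  ←
rsvd:1 @ bit 7 → (0x70a65bd4>>7)&0x1 = 0x1
err:7 @ bit 0 → (0x70a65bd4>>0)&0x7f = 0x54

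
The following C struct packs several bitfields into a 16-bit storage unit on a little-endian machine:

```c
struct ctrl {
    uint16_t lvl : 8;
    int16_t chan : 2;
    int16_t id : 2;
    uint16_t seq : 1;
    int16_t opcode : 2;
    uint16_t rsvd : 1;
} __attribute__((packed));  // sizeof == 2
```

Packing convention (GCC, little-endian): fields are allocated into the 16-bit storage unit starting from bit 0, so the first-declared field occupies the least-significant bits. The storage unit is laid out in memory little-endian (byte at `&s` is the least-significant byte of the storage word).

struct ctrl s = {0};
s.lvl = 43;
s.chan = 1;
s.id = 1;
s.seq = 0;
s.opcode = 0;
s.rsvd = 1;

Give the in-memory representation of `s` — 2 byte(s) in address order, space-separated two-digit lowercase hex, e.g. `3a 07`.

2b 85

lvl:8 = 43 → 0x2b << 0 → word 0x002b
chan:2 = 1 → 0x1 << 8 → word 0x012b
id:2 = 1 → 0x1 << 10 → word 0x052b
seq:1 = 0 → 0x0 << 12 → word 0x052b
opcode:2 = 0 → 0x0 << 13 → word 0x052b
rsvd:1 = 1 → 0x1 << 15 → word 0x852b
word = 0x852b → little-endian bytes:
  [0]=0x2b  [1]=0x85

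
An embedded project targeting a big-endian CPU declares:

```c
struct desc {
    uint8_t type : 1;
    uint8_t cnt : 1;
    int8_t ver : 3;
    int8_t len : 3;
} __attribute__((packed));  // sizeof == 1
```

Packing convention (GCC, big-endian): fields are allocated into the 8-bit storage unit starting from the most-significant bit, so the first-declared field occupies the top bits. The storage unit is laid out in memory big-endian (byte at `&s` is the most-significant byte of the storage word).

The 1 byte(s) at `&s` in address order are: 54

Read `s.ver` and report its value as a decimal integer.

[0]=0x54 (big-endian) → word 0x54
type:1 @ bit 7 → (0x54>>7)&0x1 = 0x0
cnt:1 @ bit 6 → (0x54>>6)&0x1 = 0x1
ver:3 @ bit 3 → (0x54>>3)&0x7 = 0x2  ←
len:3 @ bit 0 → (0x54>>0)&0x7 = 0x4
ver signed 3b, MSB=0: value = 2

2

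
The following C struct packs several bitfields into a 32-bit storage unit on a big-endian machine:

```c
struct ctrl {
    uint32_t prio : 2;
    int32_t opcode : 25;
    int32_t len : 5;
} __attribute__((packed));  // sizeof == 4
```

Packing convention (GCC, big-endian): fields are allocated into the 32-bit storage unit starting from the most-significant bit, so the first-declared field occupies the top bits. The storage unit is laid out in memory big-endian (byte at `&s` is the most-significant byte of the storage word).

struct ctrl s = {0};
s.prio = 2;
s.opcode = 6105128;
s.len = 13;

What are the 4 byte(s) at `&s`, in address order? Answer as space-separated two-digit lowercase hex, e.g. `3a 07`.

[30+:2] prio=2 & 0x3 = 0x2; word=0x80000000
[5+:25] opcode=6105128 & 0x1ffffff = 0x5d2828; word=0x8ba50500
[0+:5] len=13 & 0x1f = 0xd; word=0x8ba5050d
word = 0x8ba5050d → big-endian bytes:
  [0]=0x8b  [1]=0xa5  [2]=0x05  [3]=0x0d

8b a5 05 0d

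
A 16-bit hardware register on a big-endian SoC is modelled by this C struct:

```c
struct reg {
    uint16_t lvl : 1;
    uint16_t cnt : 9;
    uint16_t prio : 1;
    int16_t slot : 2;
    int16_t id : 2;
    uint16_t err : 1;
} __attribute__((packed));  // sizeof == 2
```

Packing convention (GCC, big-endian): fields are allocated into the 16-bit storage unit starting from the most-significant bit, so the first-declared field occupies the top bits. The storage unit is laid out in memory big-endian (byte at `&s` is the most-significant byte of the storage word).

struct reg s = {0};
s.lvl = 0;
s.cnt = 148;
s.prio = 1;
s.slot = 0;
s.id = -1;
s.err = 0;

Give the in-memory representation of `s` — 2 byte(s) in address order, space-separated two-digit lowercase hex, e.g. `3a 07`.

25 26

lvl:1 = 0 → 0x0 << 15 → word 0x0000
cnt:9 = 148 → 0x94 << 6 → word 0x2500
prio:1 = 1 → 0x1 << 5 → word 0x2520
slot:2 = 0 → 0x0 << 3 → word 0x2520
id:2 = -1 → 0x3 << 1 → word 0x2526
err:1 = 0 → 0x0 << 0 → word 0x2526
word = 0x2526 → big-endian bytes:
  [0]=0x25  [1]=0x26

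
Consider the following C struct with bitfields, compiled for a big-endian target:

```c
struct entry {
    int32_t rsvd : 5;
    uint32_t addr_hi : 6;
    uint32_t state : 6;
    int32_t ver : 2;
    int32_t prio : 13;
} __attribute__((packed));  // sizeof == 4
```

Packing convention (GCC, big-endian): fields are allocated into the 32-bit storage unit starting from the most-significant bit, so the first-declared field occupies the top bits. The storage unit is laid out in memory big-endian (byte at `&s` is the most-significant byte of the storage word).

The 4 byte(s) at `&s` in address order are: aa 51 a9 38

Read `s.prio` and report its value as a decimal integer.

2360

[0]=0xaa [1]=0x51 [2]=0xa9 [3]=0x38 (big-endian) → word 0xaa51a938
rsvd:5 @ bit 27 → (0xaa51a938>>27)&0x1f = 0x15
addr_hi:6 @ bit 21 → (0xaa51a938>>21)&0x3f = 0x12
state:6 @ bit 15 → (0xaa51a938>>15)&0x3f = 0x23
ver:2 @ bit 13 → (0xaa51a938>>13)&0x3 = 0x1
prio:13 @ bit 0 → (0xaa51a938>>0)&0x1fff = 0x938  ←
prio signed 13b, MSB=0: value = 2360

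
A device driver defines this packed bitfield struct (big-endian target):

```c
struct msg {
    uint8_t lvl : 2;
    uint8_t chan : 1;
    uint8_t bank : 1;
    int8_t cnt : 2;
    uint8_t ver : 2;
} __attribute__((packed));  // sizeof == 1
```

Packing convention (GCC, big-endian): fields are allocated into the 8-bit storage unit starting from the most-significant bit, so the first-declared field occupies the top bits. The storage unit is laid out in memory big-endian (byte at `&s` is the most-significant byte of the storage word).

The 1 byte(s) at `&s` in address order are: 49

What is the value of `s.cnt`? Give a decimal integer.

-2

[0]=0x49 (big-endian) → word 0x49
lvl [6+:2] = (word>>6) & 0x3 = 1
chan [5+:1] = (word>>5) & 0x1 = 0
bank [4+:1] = (word>>4) & 0x1 = 0
cnt [2+:2] = (word>>2) & 0x3 = 2  ←
ver [0+:2] = (word>>0) & 0x3 = 1
cnt signed 2b, MSB=1: 2 - 4 = -2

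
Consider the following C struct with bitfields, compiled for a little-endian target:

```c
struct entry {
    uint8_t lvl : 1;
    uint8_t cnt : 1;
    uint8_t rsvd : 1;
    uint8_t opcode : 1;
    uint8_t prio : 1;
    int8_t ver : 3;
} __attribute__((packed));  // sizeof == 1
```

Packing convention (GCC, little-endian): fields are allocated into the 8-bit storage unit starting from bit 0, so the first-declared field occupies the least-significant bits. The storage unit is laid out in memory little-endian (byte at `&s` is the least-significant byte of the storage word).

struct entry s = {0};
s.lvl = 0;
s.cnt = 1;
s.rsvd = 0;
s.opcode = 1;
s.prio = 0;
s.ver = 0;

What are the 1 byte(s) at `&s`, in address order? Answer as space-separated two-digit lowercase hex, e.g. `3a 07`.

lvl (1b) val=0 bits=0x0 at bit 0: 0x00
cnt (1b) val=1 bits=0x1 at bit 1: 0x02
rsvd (1b) val=0 bits=0x0 at bit 2: 0x02
opcode (1b) val=1 bits=0x1 at bit 3: 0x0a
prio (1b) val=0 bits=0x0 at bit 4: 0x0a
ver (3b) val=0 bits=0x0 at bit 5: 0x0a
word = 0x0a → little-endian bytes:
  [0]=0x0a

0a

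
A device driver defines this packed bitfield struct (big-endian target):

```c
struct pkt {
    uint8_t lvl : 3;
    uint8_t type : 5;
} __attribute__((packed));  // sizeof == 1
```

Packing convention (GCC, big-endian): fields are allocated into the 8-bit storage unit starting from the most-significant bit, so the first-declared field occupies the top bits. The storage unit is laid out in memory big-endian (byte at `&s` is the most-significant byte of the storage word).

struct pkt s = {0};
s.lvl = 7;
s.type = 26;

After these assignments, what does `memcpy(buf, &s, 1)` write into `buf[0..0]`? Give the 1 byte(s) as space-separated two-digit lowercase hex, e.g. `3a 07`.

fa

lvl:3 = 7 → 0x7 << 5 → word 0xe0
type:5 = 26 → 0x1a << 0 → word 0xfa
word = 0xfa → big-endian bytes:
  [0]=0xfa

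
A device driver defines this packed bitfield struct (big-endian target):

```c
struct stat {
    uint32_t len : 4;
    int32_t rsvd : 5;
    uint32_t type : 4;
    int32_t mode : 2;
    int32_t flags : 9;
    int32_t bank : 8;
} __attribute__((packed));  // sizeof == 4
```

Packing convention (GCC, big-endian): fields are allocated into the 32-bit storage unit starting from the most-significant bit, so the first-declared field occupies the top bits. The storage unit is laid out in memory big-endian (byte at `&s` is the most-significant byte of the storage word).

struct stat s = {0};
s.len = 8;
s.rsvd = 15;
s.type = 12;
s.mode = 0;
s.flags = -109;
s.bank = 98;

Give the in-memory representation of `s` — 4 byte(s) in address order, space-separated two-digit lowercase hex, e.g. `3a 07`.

len (4b) val=8 bits=0x8 at bit 28: 0x80000000
rsvd (5b) val=15 bits=0xf at bit 23: 0x87800000
type (4b) val=12 bits=0xc at bit 19: 0x87e00000
mode (2b) val=0 bits=0x0 at bit 17: 0x87e00000
flags (9b) val=-109 bits=0x193 at bit 8: 0x87e19300
bank (8b) val=98 bits=0x62 at bit 0: 0x87e19362
word = 0x87e19362 → big-endian bytes:
  [0]=0x87  [1]=0xe1  [2]=0x93  [3]=0x62

87 e1 93 62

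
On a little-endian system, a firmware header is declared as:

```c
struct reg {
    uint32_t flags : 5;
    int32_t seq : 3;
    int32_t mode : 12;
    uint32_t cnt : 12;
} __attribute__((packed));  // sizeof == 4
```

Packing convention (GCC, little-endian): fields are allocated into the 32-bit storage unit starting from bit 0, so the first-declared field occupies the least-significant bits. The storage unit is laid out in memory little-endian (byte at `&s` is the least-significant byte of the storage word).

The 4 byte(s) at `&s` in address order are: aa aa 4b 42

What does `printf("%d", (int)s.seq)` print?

[0]=0xaa [1]=0xaa [2]=0x4b [3]=0x42 (little-endian) → word 0x424baaaa
flags:5 @ bit 0 → (0x424baaaa>>0)&0x1f = 0xa
seq:3 @ bit 5 → (0x424baaaa>>5)&0x7 = 0x5  ←
mode:12 @ bit 8 → (0x424baaaa>>8)&0xfff = 0xbaa
cnt:12 @ bit 20 → (0x424baaaa>>20)&0xfff = 0x424
seq signed 3b, MSB=1: 5 - 8 = -3

-3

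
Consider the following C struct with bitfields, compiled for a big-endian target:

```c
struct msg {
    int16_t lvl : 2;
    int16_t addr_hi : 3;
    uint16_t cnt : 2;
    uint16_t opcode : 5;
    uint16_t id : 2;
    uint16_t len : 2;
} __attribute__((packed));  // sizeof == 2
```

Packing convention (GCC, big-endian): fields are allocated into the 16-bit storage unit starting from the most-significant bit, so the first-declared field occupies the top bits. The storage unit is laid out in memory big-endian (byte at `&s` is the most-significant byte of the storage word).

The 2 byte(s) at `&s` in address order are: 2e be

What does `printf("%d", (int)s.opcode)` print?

[0]=0x2e [1]=0xbe (big-endian) → word 0x2ebe
lvl [14+:2] = (word>>14) & 0x3 = 0
addr_hi [11+:3] = (word>>11) & 0x7 = 5
cnt [9+:2] = (word>>9) & 0x3 = 3
opcode [4+:5] = (word>>4) & 0x1f = 11  ←
id [2+:2] = (word>>2) & 0x3 = 3
len [0+:2] = (word>>0) & 0x3 = 2

11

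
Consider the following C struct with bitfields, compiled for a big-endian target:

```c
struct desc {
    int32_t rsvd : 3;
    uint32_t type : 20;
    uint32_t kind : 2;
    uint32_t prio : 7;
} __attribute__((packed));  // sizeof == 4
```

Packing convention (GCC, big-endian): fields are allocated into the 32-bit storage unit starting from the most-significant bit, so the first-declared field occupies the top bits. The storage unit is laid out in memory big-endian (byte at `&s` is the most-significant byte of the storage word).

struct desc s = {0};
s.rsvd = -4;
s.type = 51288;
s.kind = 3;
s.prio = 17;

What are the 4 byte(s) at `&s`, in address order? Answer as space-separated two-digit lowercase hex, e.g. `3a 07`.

81 90 b1 91

[29+:3] rsvd=-4 & 0x7 = 0x4; word=0x80000000
[9+:20] type=51288 & 0xfffff = 0xc858; word=0x8190b000
[7+:2] kind=3 & 0x3 = 0x3; word=0x8190b180
[0+:7] prio=17 & 0x7f = 0x11; word=0x8190b191
word = 0x8190b191 → big-endian bytes:
  [0]=0x81  [1]=0x90  [2]=0xb1  [3]=0x91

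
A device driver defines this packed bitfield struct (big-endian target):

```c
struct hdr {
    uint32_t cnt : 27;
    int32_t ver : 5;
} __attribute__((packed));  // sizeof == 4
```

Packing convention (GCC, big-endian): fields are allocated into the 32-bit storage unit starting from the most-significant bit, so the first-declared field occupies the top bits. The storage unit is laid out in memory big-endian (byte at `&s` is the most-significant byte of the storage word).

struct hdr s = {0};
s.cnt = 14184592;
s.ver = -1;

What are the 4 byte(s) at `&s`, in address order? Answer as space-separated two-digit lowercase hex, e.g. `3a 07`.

cnt:27 = 14184592 → 0xd87090 << 5 → word 0x1b0e1200
ver:5 = -1 → 0x1f << 0 → word 0x1b0e121f
word = 0x1b0e121f → big-endian bytes:
  [0]=0x1b  [1]=0x0e  [2]=0x12  [3]=0x1f

1b 0e 12 1f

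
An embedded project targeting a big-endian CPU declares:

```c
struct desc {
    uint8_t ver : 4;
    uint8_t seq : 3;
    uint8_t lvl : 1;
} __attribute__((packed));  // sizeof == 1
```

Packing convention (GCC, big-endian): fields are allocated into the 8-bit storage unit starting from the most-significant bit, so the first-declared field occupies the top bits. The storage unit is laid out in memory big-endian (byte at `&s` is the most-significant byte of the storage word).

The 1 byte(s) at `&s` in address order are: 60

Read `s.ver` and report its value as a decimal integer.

[0]=0x60 (big-endian) → word 0x60
ver:4 @ bit 4 → (0x60>>4)&0xf = 0x6  ←
seq:3 @ bit 1 → (0x60>>1)&0x7 = 0x0
lvl:1 @ bit 0 → (0x60>>0)&0x1 = 0x0

6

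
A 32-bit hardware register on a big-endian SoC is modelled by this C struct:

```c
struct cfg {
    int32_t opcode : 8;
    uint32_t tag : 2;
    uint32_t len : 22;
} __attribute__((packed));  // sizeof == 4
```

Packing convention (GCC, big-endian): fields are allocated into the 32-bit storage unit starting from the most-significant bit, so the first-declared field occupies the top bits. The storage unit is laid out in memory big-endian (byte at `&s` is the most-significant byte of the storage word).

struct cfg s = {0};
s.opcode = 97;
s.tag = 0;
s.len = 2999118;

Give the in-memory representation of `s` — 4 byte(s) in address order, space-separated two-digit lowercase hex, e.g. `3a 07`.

opcode (8b) val=97 bits=0x61 at bit 24: 0x61000000
tag (2b) val=0 bits=0x0 at bit 22: 0x61000000
len (22b) val=2999118 bits=0x2dc34e at bit 0: 0x612dc34e
word = 0x612dc34e → big-endian bytes:
  [0]=0x61  [1]=0x2d  [2]=0xc3  [3]=0x4e

61 2d c3 4e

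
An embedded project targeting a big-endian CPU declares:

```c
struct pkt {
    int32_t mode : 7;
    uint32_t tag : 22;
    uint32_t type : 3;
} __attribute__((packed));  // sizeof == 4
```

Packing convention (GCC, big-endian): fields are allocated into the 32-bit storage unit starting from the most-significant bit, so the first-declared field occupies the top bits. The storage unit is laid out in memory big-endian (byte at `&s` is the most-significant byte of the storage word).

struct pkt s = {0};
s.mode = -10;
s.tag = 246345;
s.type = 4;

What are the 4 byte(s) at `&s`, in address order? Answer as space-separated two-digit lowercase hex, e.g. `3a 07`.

ec 1e 12 4c

mode (7b) val=-10 bits=0x76 at bit 25: 0xec000000
tag (22b) val=246345 bits=0x3c249 at bit 3: 0xec1e1248
type (3b) val=4 bits=0x4 at bit 0: 0xec1e124c
word = 0xec1e124c → big-endian bytes:
  [0]=0xec  [1]=0x1e  [2]=0x12  [3]=0x4c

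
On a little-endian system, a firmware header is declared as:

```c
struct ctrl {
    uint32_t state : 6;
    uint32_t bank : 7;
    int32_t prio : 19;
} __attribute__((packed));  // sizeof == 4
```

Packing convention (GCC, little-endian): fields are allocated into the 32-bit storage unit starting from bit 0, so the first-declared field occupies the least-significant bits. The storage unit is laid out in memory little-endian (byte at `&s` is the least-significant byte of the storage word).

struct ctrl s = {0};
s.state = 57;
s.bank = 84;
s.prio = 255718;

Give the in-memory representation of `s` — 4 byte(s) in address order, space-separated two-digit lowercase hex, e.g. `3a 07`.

39 d5 dc 7c

[0+:6] state=57 & 0x3f = 0x39; word=0x00000039
[6+:7] bank=84 & 0x7f = 0x54; word=0x00001539
[13+:19] prio=255718 & 0x7ffff = 0x3e6e6; word=0x7cdcd539
word = 0x7cdcd539 → little-endian bytes:
  [0]=0x39  [1]=0xd5  [2]=0xdc  [3]=0x7c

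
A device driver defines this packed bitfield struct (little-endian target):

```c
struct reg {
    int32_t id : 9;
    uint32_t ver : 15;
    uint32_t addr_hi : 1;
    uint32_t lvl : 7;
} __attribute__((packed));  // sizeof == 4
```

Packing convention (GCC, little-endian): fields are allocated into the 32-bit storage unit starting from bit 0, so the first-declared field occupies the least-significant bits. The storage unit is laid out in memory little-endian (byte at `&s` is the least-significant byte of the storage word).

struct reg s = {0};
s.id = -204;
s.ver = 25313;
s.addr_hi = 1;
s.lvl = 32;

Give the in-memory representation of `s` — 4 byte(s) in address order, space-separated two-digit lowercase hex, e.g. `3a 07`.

34 c3 c5 41

id (9b) val=-204 bits=0x134 at bit 0: 0x00000134
ver (15b) val=25313 bits=0x62e1 at bit 9: 0x00c5c334
addr_hi (1b) val=1 bits=0x1 at bit 24: 0x01c5c334
lvl (7b) val=32 bits=0x20 at bit 25: 0x41c5c334
word = 0x41c5c334 → little-endian bytes:
  [0]=0x34  [1]=0xc3  [2]=0xc5  [3]=0x41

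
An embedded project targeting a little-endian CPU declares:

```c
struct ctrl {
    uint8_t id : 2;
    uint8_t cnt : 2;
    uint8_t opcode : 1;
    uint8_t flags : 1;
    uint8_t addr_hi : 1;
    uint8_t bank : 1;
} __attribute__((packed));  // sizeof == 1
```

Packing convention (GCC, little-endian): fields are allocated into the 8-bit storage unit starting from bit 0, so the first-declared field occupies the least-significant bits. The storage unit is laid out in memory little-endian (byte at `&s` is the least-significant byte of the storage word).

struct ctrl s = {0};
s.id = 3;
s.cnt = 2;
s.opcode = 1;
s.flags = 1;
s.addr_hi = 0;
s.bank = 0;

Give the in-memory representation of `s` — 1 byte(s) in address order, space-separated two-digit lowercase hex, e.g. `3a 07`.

3b

id (2b) val=3 bits=0x3 at bit 0: 0x03
cnt (2b) val=2 bits=0x2 at bit 2: 0x0b
opcode (1b) val=1 bits=0x1 at bit 4: 0x1b
flags (1b) val=1 bits=0x1 at bit 5: 0x3b
addr_hi (1b) val=0 bits=0x0 at bit 6: 0x3b
bank (1b) val=0 bits=0x0 at bit 7: 0x3b
word = 0x3b → little-endian bytes:
  [0]=0x3b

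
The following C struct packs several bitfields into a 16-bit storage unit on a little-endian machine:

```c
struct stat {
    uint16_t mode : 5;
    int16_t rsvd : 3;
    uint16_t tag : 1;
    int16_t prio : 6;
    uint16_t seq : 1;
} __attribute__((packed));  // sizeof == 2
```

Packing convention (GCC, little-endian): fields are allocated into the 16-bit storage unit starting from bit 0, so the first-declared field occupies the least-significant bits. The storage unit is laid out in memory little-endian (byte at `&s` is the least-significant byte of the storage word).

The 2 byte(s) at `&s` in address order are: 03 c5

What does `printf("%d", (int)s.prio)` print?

[0]=0x03 [1]=0xc5 (little-endian) → word 0xc503
mode [0+:5] = (word>>0) & 0x1f = 3
rsvd [5+:3] = (word>>5) & 0x7 = 0
tag [8+:1] = (word>>8) & 0x1 = 1
prio [9+:6] = (word>>9) & 0x3f = 34  ←
seq [15+:1] = (word>>15) & 0x1 = 1
prio signed 6b, MSB=1: 34 - 64 = -30

-30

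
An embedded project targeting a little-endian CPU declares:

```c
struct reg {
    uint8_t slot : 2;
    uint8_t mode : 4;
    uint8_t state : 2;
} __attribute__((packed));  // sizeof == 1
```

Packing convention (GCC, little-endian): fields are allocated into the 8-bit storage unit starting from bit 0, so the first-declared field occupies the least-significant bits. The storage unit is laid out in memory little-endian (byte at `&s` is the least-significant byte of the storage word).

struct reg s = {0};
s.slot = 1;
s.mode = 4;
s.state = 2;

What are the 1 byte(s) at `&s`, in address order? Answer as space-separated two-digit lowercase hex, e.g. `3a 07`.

91

[0+:2] slot=1 & 0x3 = 0x1; word=0x01
[2+:4] mode=4 & 0xf = 0x4; word=0x11
[6+:2] state=2 & 0x3 = 0x2; word=0x91
word = 0x91 → little-endian bytes:
  [0]=0x91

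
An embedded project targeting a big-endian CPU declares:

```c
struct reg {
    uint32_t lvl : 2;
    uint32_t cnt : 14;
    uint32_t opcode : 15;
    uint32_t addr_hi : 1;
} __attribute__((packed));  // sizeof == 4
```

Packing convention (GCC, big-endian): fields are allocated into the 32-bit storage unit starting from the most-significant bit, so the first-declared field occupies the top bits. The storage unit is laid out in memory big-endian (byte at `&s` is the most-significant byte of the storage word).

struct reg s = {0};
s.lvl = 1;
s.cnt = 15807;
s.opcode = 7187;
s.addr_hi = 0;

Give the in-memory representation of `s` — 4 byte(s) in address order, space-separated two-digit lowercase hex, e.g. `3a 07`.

7d bf 38 26

[30+:2] lvl=1 & 0x3 = 0x1; word=0x40000000
[16+:14] cnt=15807 & 0x3fff = 0x3dbf; word=0x7dbf0000
[1+:15] opcode=7187 & 0x7fff = 0x1c13; word=0x7dbf3826
[0+:1] addr_hi=0 & 0x1 = 0x0; word=0x7dbf3826
word = 0x7dbf3826 → big-endian bytes:
  [0]=0x7d  [1]=0xbf  [2]=0x38  [3]=0x26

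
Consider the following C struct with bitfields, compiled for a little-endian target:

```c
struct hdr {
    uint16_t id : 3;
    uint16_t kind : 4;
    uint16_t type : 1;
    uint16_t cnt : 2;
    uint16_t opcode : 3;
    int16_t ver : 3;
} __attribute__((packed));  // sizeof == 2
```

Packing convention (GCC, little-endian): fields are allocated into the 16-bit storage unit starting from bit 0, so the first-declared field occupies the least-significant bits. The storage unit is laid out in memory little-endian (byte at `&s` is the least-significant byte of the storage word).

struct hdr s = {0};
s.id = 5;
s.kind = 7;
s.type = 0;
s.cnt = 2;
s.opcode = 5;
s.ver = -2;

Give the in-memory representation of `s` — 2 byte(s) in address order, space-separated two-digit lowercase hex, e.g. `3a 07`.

3d d6

id (3b) val=5 bits=0x5 at bit 0: 0x0005
kind (4b) val=7 bits=0x7 at bit 3: 0x003d
type (1b) val=0 bits=0x0 at bit 7: 0x003d
cnt (2b) val=2 bits=0x2 at bit 8: 0x023d
opcode (3b) val=5 bits=0x5 at bit 10: 0x163d
ver (3b) val=-2 bits=0x6 at bit 13: 0xd63d
word = 0xd63d → little-endian bytes:
  [0]=0x3d  [1]=0xd6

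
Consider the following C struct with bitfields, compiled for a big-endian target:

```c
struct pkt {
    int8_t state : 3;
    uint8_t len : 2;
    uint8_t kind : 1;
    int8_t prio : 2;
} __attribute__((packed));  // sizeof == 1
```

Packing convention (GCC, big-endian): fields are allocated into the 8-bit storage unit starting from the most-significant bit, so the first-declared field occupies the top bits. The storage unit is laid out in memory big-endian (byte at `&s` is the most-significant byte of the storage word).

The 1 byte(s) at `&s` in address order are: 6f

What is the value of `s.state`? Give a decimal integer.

[0]=0x6f (big-endian) → word 0x6f
state:3 @ bit 5 → (0x6f>>5)&0x7 = 0x3  ←
len:2 @ bit 3 → (0x6f>>3)&0x3 = 0x1
kind:1 @ bit 2 → (0x6f>>2)&0x1 = 0x1
prio:2 @ bit 0 → (0x6f>>0)&0x3 = 0x3
state signed 3b, MSB=0: value = 3

3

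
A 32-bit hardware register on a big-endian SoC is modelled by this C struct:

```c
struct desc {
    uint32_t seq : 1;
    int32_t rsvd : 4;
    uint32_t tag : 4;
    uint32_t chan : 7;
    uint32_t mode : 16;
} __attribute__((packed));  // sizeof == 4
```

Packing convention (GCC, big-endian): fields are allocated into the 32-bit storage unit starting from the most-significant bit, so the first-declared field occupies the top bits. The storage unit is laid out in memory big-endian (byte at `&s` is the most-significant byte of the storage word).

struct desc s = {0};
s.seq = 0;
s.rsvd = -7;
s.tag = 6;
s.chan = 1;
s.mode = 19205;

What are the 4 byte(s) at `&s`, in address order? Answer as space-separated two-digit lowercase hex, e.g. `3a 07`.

seq (1b) val=0 bits=0x0 at bit 31: 0x00000000
rsvd (4b) val=-7 bits=0x9 at bit 27: 0x48000000
tag (4b) val=6 bits=0x6 at bit 23: 0x4b000000
chan (7b) val=1 bits=0x1 at bit 16: 0x4b010000
mode (16b) val=19205 bits=0x4b05 at bit 0: 0x4b014b05
word = 0x4b014b05 → big-endian bytes:
  [0]=0x4b  [1]=0x01  [2]=0x4b  [3]=0x05

4b 01 4b 05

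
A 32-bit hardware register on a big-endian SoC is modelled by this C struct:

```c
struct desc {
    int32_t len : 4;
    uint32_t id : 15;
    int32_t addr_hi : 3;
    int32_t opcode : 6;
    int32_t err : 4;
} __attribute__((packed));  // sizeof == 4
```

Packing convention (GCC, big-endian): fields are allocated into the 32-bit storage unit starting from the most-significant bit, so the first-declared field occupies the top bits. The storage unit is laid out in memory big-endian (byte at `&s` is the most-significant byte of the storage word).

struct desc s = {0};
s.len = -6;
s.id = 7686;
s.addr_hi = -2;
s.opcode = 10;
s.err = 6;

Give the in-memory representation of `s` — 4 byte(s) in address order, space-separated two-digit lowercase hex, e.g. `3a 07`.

[28+:4] len=-6 & 0xf = 0xa; word=0xa0000000
[13+:15] id=7686 & 0x7fff = 0x1e06; word=0xa3c0c000
[10+:3] addr_hi=-2 & 0x7 = 0x6; word=0xa3c0d800
[4+:6] opcode=10 & 0x3f = 0xa; word=0xa3c0d8a0
[0+:4] err=6 & 0xf = 0x6; word=0xa3c0d8a6
word = 0xa3c0d8a6 → big-endian bytes:
  [0]=0xa3  [1]=0xc0  [2]=0xd8  [3]=0xa6

a3 c0 d8 a6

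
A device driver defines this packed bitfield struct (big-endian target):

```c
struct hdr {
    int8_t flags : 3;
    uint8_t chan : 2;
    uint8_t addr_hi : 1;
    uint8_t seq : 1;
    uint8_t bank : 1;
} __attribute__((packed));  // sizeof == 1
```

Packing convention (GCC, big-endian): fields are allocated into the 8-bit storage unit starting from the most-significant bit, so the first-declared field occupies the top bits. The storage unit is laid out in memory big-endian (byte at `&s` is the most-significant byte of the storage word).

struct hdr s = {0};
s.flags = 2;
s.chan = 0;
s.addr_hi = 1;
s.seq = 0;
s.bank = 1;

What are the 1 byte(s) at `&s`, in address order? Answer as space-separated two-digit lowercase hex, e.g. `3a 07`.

flags:3 = 2 → 0x2 << 5 → word 0x40
chan:2 = 0 → 0x0 << 3 → word 0x40
addr_hi:1 = 1 → 0x1 << 2 → word 0x44
seq:1 = 0 → 0x0 << 1 → word 0x44
bank:1 = 1 → 0x1 << 0 → word 0x45
word = 0x45 → big-endian bytes:
  [0]=0x45

45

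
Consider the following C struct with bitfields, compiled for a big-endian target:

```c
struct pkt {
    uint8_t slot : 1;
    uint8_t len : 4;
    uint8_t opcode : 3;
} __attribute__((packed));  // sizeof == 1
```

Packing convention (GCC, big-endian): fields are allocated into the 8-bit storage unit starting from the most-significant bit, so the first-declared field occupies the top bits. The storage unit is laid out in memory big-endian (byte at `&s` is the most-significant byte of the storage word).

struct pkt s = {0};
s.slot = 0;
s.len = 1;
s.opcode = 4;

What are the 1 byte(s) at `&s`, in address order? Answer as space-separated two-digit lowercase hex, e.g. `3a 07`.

slot (1b) val=0 bits=0x0 at bit 7: 0x00
len (4b) val=1 bits=0x1 at bit 3: 0x08
opcode (3b) val=4 bits=0x4 at bit 0: 0x0c
word = 0x0c → big-endian bytes:
  [0]=0x0c

0c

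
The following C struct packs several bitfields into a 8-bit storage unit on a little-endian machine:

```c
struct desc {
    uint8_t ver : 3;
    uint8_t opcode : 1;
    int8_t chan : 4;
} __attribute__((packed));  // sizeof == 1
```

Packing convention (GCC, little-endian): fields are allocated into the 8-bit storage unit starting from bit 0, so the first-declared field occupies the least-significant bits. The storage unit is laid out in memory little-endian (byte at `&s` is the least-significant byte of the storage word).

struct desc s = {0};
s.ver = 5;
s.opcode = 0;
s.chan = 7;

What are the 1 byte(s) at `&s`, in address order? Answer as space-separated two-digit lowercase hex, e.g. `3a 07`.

ver (3b) val=5 bits=0x5 at bit 0: 0x05
opcode (1b) val=0 bits=0x0 at bit 3: 0x05
chan (4b) val=7 bits=0x7 at bit 4: 0x75
word = 0x75 → little-endian bytes:
  [0]=0x75

75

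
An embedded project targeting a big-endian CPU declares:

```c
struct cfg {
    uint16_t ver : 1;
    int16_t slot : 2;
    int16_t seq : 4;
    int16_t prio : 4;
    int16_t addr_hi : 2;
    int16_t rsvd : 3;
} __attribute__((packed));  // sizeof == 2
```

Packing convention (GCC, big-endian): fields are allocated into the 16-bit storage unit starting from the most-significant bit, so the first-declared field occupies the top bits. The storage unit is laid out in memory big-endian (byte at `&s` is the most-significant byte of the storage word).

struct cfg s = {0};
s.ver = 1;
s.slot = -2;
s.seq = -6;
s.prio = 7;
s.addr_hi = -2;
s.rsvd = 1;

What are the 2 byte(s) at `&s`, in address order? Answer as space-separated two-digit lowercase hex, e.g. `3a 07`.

d4 f1

[15+:1] ver=1 & 0x1 = 0x1; word=0x8000
[13+:2] slot=-2 & 0x3 = 0x2; word=0xc000
[9+:4] seq=-6 & 0xf = 0xa; word=0xd400
[5+:4] prio=7 & 0xf = 0x7; word=0xd4e0
[3+:2] addr_hi=-2 & 0x3 = 0x2; word=0xd4f0
[0+:3] rsvd=1 & 0x7 = 0x1; word=0xd4f1
word = 0xd4f1 → big-endian bytes:
  [0]=0xd4  [1]=0xf1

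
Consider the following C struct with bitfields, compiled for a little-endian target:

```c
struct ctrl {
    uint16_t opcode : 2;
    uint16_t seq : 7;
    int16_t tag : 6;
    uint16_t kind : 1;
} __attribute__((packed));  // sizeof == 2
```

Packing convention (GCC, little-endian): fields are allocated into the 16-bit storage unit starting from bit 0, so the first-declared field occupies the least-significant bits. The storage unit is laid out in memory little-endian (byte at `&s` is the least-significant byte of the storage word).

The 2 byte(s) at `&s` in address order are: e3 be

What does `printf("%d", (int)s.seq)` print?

[0]=0xe3 [1]=0xbe (little-endian) → word 0xbee3
opcode:2 @ bit 0 → (0xbee3>>0)&0x3 = 0x3
seq:7 @ bit 2 → (0xbee3>>2)&0x7f = 0x38  ←
tag:6 @ bit 9 → (0xbee3>>9)&0x3f = 0x1f
kind:1 @ bit 15 → (0xbee3>>15)&0x1 = 0x1

56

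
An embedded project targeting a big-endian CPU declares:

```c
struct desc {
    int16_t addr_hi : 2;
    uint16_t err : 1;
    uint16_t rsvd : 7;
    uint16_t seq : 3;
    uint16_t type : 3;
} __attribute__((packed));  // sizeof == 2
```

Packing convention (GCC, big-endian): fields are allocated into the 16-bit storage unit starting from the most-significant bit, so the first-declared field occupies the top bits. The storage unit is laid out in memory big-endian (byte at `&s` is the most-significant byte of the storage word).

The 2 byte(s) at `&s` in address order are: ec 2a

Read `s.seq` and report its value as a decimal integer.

[0]=0xec [1]=0x2a (big-endian) → word 0xec2a
addr_hi [14+:2] = (word>>14) & 0x3 = 3
err [13+:1] = (word>>13) & 0x1 = 1
rsvd [6+:7] = (word>>6) & 0x7f = 48
seq [3+:3] = (word>>3) & 0x7 = 5  ←
type [0+:3] = (word>>0) & 0x7 = 2

5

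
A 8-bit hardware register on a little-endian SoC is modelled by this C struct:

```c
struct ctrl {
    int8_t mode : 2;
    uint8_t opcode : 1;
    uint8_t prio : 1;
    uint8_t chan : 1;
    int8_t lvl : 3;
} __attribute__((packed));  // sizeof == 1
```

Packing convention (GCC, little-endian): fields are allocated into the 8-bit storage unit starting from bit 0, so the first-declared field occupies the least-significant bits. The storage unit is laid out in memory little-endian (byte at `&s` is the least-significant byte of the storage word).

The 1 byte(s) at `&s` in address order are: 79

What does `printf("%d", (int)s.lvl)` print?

[0]=0x79 (little-endian) → word 0x79
mode:2 @ bit 0 → (0x79>>0)&0x3 = 0x1
opcode:1 @ bit 2 → (0x79>>2)&0x1 = 0x0
prio:1 @ bit 3 → (0x79>>3)&0x1 = 0x1
chan:1 @ bit 4 → (0x79>>4)&0x1 = 0x1
lvl:3 @ bit 5 → (0x79>>5)&0x7 = 0x3  ←
lvl signed 3b, MSB=0: value = 3

3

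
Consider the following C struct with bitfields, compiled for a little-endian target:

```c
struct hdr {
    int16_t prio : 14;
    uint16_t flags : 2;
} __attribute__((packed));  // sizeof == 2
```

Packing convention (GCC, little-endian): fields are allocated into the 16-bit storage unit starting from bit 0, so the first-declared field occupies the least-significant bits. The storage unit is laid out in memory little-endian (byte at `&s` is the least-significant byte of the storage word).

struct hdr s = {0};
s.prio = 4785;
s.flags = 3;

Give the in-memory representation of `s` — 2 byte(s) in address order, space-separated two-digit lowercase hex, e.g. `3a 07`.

b1 d2

[0+:14] prio=4785 & 0x3fff = 0x12b1; word=0x12b1
[14+:2] flags=3 & 0x3 = 0x3; word=0xd2b1
word = 0xd2b1 → little-endian bytes:
  [0]=0xb1  [1]=0xd2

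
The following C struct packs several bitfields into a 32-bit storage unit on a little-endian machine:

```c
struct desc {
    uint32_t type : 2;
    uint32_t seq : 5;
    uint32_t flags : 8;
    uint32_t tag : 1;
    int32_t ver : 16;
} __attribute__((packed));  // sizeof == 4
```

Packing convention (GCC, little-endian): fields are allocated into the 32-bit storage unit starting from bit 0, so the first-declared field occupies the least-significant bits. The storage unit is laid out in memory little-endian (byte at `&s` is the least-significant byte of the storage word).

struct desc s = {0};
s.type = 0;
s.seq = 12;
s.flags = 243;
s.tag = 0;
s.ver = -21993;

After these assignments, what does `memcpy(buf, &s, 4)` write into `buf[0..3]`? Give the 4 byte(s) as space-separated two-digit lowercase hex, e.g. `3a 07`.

type:2 = 0 → 0x0 << 0 → word 0x00000000
seq:5 = 12 → 0xc << 2 → word 0x00000030
flags:8 = 243 → 0xf3 << 7 → word 0x000079b0
tag:1 = 0 → 0x0 << 15 → word 0x000079b0
ver:16 = -21993 → 0xaa17 << 16 → word 0xaa1779b0
word = 0xaa1779b0 → little-endian bytes:
  [0]=0xb0  [1]=0x79  [2]=0x17  [3]=0xaa

b0 79 17 aa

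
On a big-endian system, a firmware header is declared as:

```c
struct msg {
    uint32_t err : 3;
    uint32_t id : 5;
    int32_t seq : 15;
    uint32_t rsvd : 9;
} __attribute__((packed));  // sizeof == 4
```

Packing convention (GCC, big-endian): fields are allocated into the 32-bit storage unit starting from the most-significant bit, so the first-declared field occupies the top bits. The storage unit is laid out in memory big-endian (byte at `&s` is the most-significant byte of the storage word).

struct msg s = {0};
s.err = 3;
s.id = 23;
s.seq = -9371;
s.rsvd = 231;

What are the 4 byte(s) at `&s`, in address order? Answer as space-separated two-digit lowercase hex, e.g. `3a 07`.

77 b6 ca e7

err:3 = 3 → 0x3 << 29 → word 0x60000000
id:5 = 23 → 0x17 << 24 → word 0x77000000
seq:15 = -9371 → 0x5b65 << 9 → word 0x77b6ca00
rsvd:9 = 231 → 0xe7 << 0 → word 0x77b6cae7
word = 0x77b6cae7 → big-endian bytes:
  [0]=0x77  [1]=0xb6  [2]=0xca  [3]=0xe7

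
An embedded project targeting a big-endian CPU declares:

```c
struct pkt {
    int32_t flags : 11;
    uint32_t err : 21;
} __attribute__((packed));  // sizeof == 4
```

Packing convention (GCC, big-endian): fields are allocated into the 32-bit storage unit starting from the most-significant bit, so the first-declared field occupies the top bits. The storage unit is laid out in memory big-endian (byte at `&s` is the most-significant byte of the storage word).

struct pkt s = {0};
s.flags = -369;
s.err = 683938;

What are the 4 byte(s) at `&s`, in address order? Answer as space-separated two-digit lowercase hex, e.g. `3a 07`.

d1 ea 6f a2

[21+:11] flags=-369 & 0x7ff = 0x68f; word=0xd1e00000
[0+:21] err=683938 & 0x1fffff = 0xa6fa2; word=0xd1ea6fa2
word = 0xd1ea6fa2 → big-endian bytes:
  [0]=0xd1  [1]=0xea  [2]=0x6f  [3]=0xa2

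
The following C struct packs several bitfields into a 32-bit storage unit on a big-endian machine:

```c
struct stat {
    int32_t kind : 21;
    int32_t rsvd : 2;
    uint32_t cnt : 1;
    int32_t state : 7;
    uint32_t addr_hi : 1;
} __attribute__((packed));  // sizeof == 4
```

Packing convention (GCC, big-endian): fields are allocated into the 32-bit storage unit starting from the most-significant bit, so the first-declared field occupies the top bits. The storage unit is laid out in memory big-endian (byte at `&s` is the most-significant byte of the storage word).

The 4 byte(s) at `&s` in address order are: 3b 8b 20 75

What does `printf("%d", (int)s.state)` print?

[0]=0x3b [1]=0x8b [2]=0x20 [3]=0x75 (big-endian) → word 0x3b8b2075
kind [11+:21] = (word>>11) & 0x1fffff = 487780
rsvd [9+:2] = (word>>9) & 0x3 = 0
cnt [8+:1] = (word>>8) & 0x1 = 0
state [1+:7] = (word>>1) & 0x7f = 58  ←
addr_hi [0+:1] = (word>>0) & 0x1 = 1
state signed 7b, MSB=0: value = 58

58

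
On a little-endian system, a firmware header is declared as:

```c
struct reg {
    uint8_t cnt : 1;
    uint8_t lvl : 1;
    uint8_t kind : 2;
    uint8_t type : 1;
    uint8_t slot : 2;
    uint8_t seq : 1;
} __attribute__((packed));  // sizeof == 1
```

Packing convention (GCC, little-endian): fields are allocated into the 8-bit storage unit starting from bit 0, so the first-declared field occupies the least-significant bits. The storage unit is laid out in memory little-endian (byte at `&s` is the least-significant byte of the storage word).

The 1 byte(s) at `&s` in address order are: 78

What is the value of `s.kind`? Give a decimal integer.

2

[0]=0x78 (little-endian) → word 0x78
cnt [0+:1] = (word>>0) & 0x1 = 0
lvl [1+:1] = (word>>1) & 0x1 = 0
kind [2+:2] = (word>>2) & 0x3 = 2  ←
type [4+:1] = (word>>4) & 0x1 = 1
slot [5+:2] = (word>>5) & 0x3 = 3
seq [7+:1] = (word>>7) & 0x1 = 0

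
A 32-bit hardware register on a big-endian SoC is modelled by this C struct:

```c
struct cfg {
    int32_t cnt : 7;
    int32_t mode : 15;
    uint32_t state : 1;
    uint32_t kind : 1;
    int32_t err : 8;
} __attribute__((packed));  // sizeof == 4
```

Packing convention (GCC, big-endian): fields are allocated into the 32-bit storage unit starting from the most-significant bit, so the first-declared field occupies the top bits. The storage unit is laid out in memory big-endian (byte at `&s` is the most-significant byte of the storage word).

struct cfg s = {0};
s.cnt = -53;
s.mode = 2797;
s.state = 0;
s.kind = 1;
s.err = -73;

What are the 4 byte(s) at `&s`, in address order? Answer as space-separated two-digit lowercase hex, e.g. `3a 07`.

96 2b b5 b7

[25+:7] cnt=-53 & 0x7f = 0x4b; word=0x96000000
[10+:15] mode=2797 & 0x7fff = 0xaed; word=0x962bb400
[9+:1] state=0 & 0x1 = 0x0; word=0x962bb400
[8+:1] kind=1 & 0x1 = 0x1; word=0x962bb500
[0+:8] err=-73 & 0xff = 0xb7; word=0x962bb5b7
word = 0x962bb5b7 → big-endian bytes:
  [0]=0x96  [1]=0x2b  [2]=0xb5  [3]=0xb7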